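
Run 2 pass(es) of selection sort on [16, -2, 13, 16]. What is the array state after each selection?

Pass 1: Select minimum -2 at index 1, swap -> [-2, 16, 13, 16]
Pass 2: Select minimum 13 at index 2, swap -> [-2, 13, 16, 16]


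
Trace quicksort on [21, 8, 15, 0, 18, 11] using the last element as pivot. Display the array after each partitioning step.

Partition 1: pivot=11 at index 2 -> [8, 0, 11, 21, 18, 15]
Partition 2: pivot=0 at index 0 -> [0, 8, 11, 21, 18, 15]
Partition 3: pivot=15 at index 3 -> [0, 8, 11, 15, 18, 21]
Partition 4: pivot=21 at index 5 -> [0, 8, 11, 15, 18, 21]


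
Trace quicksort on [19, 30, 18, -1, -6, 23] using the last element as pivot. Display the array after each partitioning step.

Partition 1: pivot=23 at index 4 -> [19, 18, -1, -6, 23, 30]
Partition 2: pivot=-6 at index 0 -> [-6, 18, -1, 19, 23, 30]
Partition 3: pivot=19 at index 3 -> [-6, 18, -1, 19, 23, 30]
Partition 4: pivot=-1 at index 1 -> [-6, -1, 18, 19, 23, 30]


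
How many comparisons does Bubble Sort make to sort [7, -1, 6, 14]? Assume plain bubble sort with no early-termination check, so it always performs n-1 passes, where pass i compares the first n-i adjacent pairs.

Pass 1: compare adjacent pairs (0,1)..(2,3) = 3 comparison(s), 2 swap(s) -> [-1, 6, 7, 14]
Pass 2: compare adjacent pairs (0,1)..(1,2) = 2 comparison(s), 0 swap(s) -> [-1, 6, 7, 14]
Pass 3: compare adjacent pairs (0,1)..(0,1) = 1 comparison(s), 0 swap(s) -> [-1, 6, 7, 14]
Total comparisons: 3 + 2 + 1 = 6


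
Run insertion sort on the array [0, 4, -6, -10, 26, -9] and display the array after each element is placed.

First element 0 is already 'sorted'
Insert 4: shifted 0 elements -> [0, 4, -6, -10, 26, -9]
Insert -6: shifted 2 elements -> [-6, 0, 4, -10, 26, -9]
Insert -10: shifted 3 elements -> [-10, -6, 0, 4, 26, -9]
Insert 26: shifted 0 elements -> [-10, -6, 0, 4, 26, -9]
Insert -9: shifted 4 elements -> [-10, -9, -6, 0, 4, 26]


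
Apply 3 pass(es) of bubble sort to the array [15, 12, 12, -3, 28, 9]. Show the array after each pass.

After pass 1: [12, 12, -3, 15, 9, 28] (4 swaps)
After pass 2: [12, -3, 12, 9, 15, 28] (2 swaps)
After pass 3: [-3, 12, 9, 12, 15, 28] (2 swaps)
Total swaps: 8


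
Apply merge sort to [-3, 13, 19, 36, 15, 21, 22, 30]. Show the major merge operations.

Divide and conquer:
  Merge [-3] + [13] -> [-3, 13]
  Merge [19] + [36] -> [19, 36]
  Merge [-3, 13] + [19, 36] -> [-3, 13, 19, 36]
  Merge [15] + [21] -> [15, 21]
  Merge [22] + [30] -> [22, 30]
  Merge [15, 21] + [22, 30] -> [15, 21, 22, 30]
  Merge [-3, 13, 19, 36] + [15, 21, 22, 30] -> [-3, 13, 15, 19, 21, 22, 30, 36]


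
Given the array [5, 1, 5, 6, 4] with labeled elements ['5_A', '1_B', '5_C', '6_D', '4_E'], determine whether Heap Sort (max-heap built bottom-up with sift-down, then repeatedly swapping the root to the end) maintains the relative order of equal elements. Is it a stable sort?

Trace Heap Sort on the labeled array (the key is the number; the letter only tracks identity):
  Build max-heap: [6_D, 5_A, 5_C, 1_B, 4_E]
  Swap root 6_D to index 4, re-heapify first 4 -> [5_A, 4_E, 5_C, 1_B, 6_D]
  Swap root 5_A to index 3, re-heapify first 3 -> [5_C, 4_E, 1_B, 5_A, 6_D]
  Swap root 5_C to index 2, re-heapify first 2 -> [4_E, 1_B, 5_C, 5_A, 6_D]
  Swap root 4_E to index 1, re-heapify first 1 -> [1_B, 4_E, 5_C, 5_A, 6_D]
Final order: [1_B, 4_E, 5_C, 5_A, 6_D]
Equal keys:
  value 5: originally 5_A, 5_C; after sorting 5_C, 5_A -> order changed
Equal keys were reordered, so Heap Sort is not stable: heap construction and root-to-end swaps move elements without regard to the original order of equal keys. (One such input is enough; an unstable sort may happen to preserve order on other inputs, but it gives no guarantee.)
Answer: Not stable


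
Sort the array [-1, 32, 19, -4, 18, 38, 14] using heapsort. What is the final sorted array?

Build heap: [38, 32, 19, -4, 18, -1, 14]
Extract 38: [32, 18, 19, -4, 14, -1, 38]
Extract 32: [19, 18, -1, -4, 14, 32, 38]
Extract 19: [18, 14, -1, -4, 19, 32, 38]
Extract 18: [14, -4, -1, 18, 19, 32, 38]
Extract 14: [-1, -4, 14, 18, 19, 32, 38]
Extract -1: [-4, -1, 14, 18, 19, 32, 38]


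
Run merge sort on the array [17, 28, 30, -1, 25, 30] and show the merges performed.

Divide and conquer:
  Merge [28] + [30] -> [28, 30]
  Merge [17] + [28, 30] -> [17, 28, 30]
  Merge [25] + [30] -> [25, 30]
  Merge [-1] + [25, 30] -> [-1, 25, 30]
  Merge [17, 28, 30] + [-1, 25, 30] -> [-1, 17, 25, 28, 30, 30]


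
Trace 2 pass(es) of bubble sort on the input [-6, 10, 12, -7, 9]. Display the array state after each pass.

After pass 1: [-6, 10, -7, 9, 12] (2 swaps)
After pass 2: [-6, -7, 9, 10, 12] (2 swaps)
Total swaps: 4


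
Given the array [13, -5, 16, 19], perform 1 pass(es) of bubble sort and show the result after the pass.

After pass 1: [-5, 13, 16, 19] (1 swaps)
Total swaps: 1


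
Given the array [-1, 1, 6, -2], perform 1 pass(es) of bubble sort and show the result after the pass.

After pass 1: [-1, 1, -2, 6] (1 swaps)
Total swaps: 1


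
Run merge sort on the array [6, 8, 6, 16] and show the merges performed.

Divide and conquer:
  Merge [6] + [8] -> [6, 8]
  Merge [6] + [16] -> [6, 16]
  Merge [6, 8] + [6, 16] -> [6, 6, 8, 16]


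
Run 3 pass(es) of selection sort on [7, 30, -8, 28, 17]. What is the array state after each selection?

Pass 1: Select minimum -8 at index 2, swap -> [-8, 30, 7, 28, 17]
Pass 2: Select minimum 7 at index 2, swap -> [-8, 7, 30, 28, 17]
Pass 3: Select minimum 17 at index 4, swap -> [-8, 7, 17, 28, 30]


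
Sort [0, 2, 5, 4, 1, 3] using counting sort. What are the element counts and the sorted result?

Count array: [1, 1, 1, 1, 1, 1]
(count[i] = number of elements equal to i)
Cumulative count: [1, 2, 3, 4, 5, 6]
Sorted: [0, 1, 2, 3, 4, 5]


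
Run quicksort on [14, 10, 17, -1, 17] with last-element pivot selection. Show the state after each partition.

Partition 1: pivot=17 at index 4 -> [14, 10, 17, -1, 17]
Partition 2: pivot=-1 at index 0 -> [-1, 10, 17, 14, 17]
Partition 3: pivot=14 at index 2 -> [-1, 10, 14, 17, 17]


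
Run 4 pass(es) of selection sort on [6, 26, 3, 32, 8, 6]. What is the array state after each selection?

Pass 1: Select minimum 3 at index 2, swap -> [3, 26, 6, 32, 8, 6]
Pass 2: Select minimum 6 at index 2, swap -> [3, 6, 26, 32, 8, 6]
Pass 3: Select minimum 6 at index 5, swap -> [3, 6, 6, 32, 8, 26]
Pass 4: Select minimum 8 at index 4, swap -> [3, 6, 6, 8, 32, 26]


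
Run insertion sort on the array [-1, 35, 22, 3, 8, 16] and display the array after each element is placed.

First element -1 is already 'sorted'
Insert 35: shifted 0 elements -> [-1, 35, 22, 3, 8, 16]
Insert 22: shifted 1 elements -> [-1, 22, 35, 3, 8, 16]
Insert 3: shifted 2 elements -> [-1, 3, 22, 35, 8, 16]
Insert 8: shifted 2 elements -> [-1, 3, 8, 22, 35, 16]
Insert 16: shifted 2 elements -> [-1, 3, 8, 16, 22, 35]


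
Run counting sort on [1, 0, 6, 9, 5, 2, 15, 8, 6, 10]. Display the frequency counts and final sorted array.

Count array: [1, 1, 1, 0, 0, 1, 2, 0, 1, 1, 1, 0, 0, 0, 0, 1]
(count[i] = number of elements equal to i)
Cumulative count: [1, 2, 3, 3, 3, 4, 6, 6, 7, 8, 9, 9, 9, 9, 9, 10]
Sorted: [0, 1, 2, 5, 6, 6, 8, 9, 10, 15]


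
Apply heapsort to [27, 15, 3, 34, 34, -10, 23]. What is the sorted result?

Build heap: [34, 34, 23, 15, 27, -10, 3]
Extract 34: [34, 27, 23, 15, 3, -10, 34]
Extract 34: [27, 15, 23, -10, 3, 34, 34]
Extract 27: [23, 15, 3, -10, 27, 34, 34]
Extract 23: [15, -10, 3, 23, 27, 34, 34]
Extract 15: [3, -10, 15, 23, 27, 34, 34]
Extract 3: [-10, 3, 15, 23, 27, 34, 34]


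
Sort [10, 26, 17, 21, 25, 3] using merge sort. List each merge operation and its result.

Divide and conquer:
  Merge [26] + [17] -> [17, 26]
  Merge [10] + [17, 26] -> [10, 17, 26]
  Merge [25] + [3] -> [3, 25]
  Merge [21] + [3, 25] -> [3, 21, 25]
  Merge [10, 17, 26] + [3, 21, 25] -> [3, 10, 17, 21, 25, 26]


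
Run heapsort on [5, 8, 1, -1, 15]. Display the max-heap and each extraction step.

Build heap: [15, 8, 1, -1, 5]
Extract 15: [8, 5, 1, -1, 15]
Extract 8: [5, -1, 1, 8, 15]
Extract 5: [1, -1, 5, 8, 15]
Extract 1: [-1, 1, 5, 8, 15]


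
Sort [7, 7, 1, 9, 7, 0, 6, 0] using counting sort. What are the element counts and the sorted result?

Count array: [2, 1, 0, 0, 0, 0, 1, 3, 0, 1]
(count[i] = number of elements equal to i)
Cumulative count: [2, 3, 3, 3, 3, 3, 4, 7, 7, 8]
Sorted: [0, 0, 1, 6, 7, 7, 7, 9]


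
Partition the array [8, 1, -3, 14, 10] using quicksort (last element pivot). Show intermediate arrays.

Partition 1: pivot=10 at index 3 -> [8, 1, -3, 10, 14]
Partition 2: pivot=-3 at index 0 -> [-3, 1, 8, 10, 14]
Partition 3: pivot=8 at index 2 -> [-3, 1, 8, 10, 14]


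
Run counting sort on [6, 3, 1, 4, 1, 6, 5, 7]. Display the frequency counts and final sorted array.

Count array: [0, 2, 0, 1, 1, 1, 2, 1]
(count[i] = number of elements equal to i)
Cumulative count: [0, 2, 2, 3, 4, 5, 7, 8]
Sorted: [1, 1, 3, 4, 5, 6, 6, 7]


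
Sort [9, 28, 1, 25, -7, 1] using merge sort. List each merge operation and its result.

Divide and conquer:
  Merge [28] + [1] -> [1, 28]
  Merge [9] + [1, 28] -> [1, 9, 28]
  Merge [-7] + [1] -> [-7, 1]
  Merge [25] + [-7, 1] -> [-7, 1, 25]
  Merge [1, 9, 28] + [-7, 1, 25] -> [-7, 1, 1, 9, 25, 28]


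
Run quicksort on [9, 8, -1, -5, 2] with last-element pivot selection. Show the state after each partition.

Partition 1: pivot=2 at index 2 -> [-1, -5, 2, 8, 9]
Partition 2: pivot=-5 at index 0 -> [-5, -1, 2, 8, 9]
Partition 3: pivot=9 at index 4 -> [-5, -1, 2, 8, 9]


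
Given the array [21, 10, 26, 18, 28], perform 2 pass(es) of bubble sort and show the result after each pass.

After pass 1: [10, 21, 18, 26, 28] (2 swaps)
After pass 2: [10, 18, 21, 26, 28] (1 swaps)
Total swaps: 3


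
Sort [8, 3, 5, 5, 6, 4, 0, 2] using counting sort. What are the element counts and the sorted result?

Count array: [1, 0, 1, 1, 1, 2, 1, 0, 1]
(count[i] = number of elements equal to i)
Cumulative count: [1, 1, 2, 3, 4, 6, 7, 7, 8]
Sorted: [0, 2, 3, 4, 5, 5, 6, 8]


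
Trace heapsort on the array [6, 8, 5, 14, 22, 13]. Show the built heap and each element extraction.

Build heap: [22, 14, 13, 6, 8, 5]
Extract 22: [14, 8, 13, 6, 5, 22]
Extract 14: [13, 8, 5, 6, 14, 22]
Extract 13: [8, 6, 5, 13, 14, 22]
Extract 8: [6, 5, 8, 13, 14, 22]
Extract 6: [5, 6, 8, 13, 14, 22]


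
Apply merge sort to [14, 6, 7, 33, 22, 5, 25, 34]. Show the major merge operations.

Divide and conquer:
  Merge [14] + [6] -> [6, 14]
  Merge [7] + [33] -> [7, 33]
  Merge [6, 14] + [7, 33] -> [6, 7, 14, 33]
  Merge [22] + [5] -> [5, 22]
  Merge [25] + [34] -> [25, 34]
  Merge [5, 22] + [25, 34] -> [5, 22, 25, 34]
  Merge [6, 7, 14, 33] + [5, 22, 25, 34] -> [5, 6, 7, 14, 22, 25, 33, 34]


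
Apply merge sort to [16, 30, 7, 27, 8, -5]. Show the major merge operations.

Divide and conquer:
  Merge [30] + [7] -> [7, 30]
  Merge [16] + [7, 30] -> [7, 16, 30]
  Merge [8] + [-5] -> [-5, 8]
  Merge [27] + [-5, 8] -> [-5, 8, 27]
  Merge [7, 16, 30] + [-5, 8, 27] -> [-5, 7, 8, 16, 27, 30]


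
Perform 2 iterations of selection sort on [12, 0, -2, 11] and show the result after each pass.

Pass 1: Select minimum -2 at index 2, swap -> [-2, 0, 12, 11]
Pass 2: Select minimum 0 at index 1, swap -> [-2, 0, 12, 11]


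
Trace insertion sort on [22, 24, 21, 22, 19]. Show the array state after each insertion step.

First element 22 is already 'sorted'
Insert 24: shifted 0 elements -> [22, 24, 21, 22, 19]
Insert 21: shifted 2 elements -> [21, 22, 24, 22, 19]
Insert 22: shifted 1 elements -> [21, 22, 22, 24, 19]
Insert 19: shifted 4 elements -> [19, 21, 22, 22, 24]


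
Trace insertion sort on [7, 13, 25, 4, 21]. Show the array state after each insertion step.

First element 7 is already 'sorted'
Insert 13: shifted 0 elements -> [7, 13, 25, 4, 21]
Insert 25: shifted 0 elements -> [7, 13, 25, 4, 21]
Insert 4: shifted 3 elements -> [4, 7, 13, 25, 21]
Insert 21: shifted 1 elements -> [4, 7, 13, 21, 25]


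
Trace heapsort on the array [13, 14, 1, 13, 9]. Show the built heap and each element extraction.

Build heap: [14, 13, 1, 13, 9]
Extract 14: [13, 13, 1, 9, 14]
Extract 13: [13, 9, 1, 13, 14]
Extract 13: [9, 1, 13, 13, 14]
Extract 9: [1, 9, 13, 13, 14]


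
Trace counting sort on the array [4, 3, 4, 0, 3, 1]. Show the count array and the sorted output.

Count array: [1, 1, 0, 2, 2]
(count[i] = number of elements equal to i)
Cumulative count: [1, 2, 2, 4, 6]
Sorted: [0, 1, 3, 3, 4, 4]


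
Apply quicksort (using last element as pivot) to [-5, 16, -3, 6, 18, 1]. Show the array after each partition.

Partition 1: pivot=1 at index 2 -> [-5, -3, 1, 6, 18, 16]
Partition 2: pivot=-3 at index 1 -> [-5, -3, 1, 6, 18, 16]
Partition 3: pivot=16 at index 4 -> [-5, -3, 1, 6, 16, 18]


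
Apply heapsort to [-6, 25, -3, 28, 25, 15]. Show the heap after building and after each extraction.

Build heap: [28, 25, 15, -6, 25, -3]
Extract 28: [25, 25, 15, -6, -3, 28]
Extract 25: [25, -3, 15, -6, 25, 28]
Extract 25: [15, -3, -6, 25, 25, 28]
Extract 15: [-3, -6, 15, 25, 25, 28]
Extract -3: [-6, -3, 15, 25, 25, 28]


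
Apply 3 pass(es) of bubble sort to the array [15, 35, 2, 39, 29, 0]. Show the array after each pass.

After pass 1: [15, 2, 35, 29, 0, 39] (3 swaps)
After pass 2: [2, 15, 29, 0, 35, 39] (3 swaps)
After pass 3: [2, 15, 0, 29, 35, 39] (1 swaps)
Total swaps: 7


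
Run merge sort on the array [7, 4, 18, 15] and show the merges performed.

Divide and conquer:
  Merge [7] + [4] -> [4, 7]
  Merge [18] + [15] -> [15, 18]
  Merge [4, 7] + [15, 18] -> [4, 7, 15, 18]


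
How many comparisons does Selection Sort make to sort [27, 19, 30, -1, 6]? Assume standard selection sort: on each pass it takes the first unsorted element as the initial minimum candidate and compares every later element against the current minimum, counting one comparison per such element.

Pass 1: scan indices 1..4 for the minimum = 4 comparison(s); min is -1, place at index 0 -> [-1, 19, 30, 27, 6]
Pass 2: scan indices 2..4 for the minimum = 3 comparison(s); min is 6, place at index 1 -> [-1, 6, 30, 27, 19]
Pass 3: scan indices 3..4 for the minimum = 2 comparison(s); min is 19, place at index 2 -> [-1, 6, 19, 27, 30]
Pass 4: scan indices 4..4 for the minimum = 1 comparison(s); min is 27, place at index 3 -> [-1, 6, 19, 27, 30]
Selection sort always scans the whole unsorted suffix, so the count is (n-1) + (n-2) + ... + 1 = n(n-1)/2 = 5*4/2 = 10 regardless of the input order.
Total comparisons: 4 + 3 + 2 + 1 = 10


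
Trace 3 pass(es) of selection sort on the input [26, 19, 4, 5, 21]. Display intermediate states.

Pass 1: Select minimum 4 at index 2, swap -> [4, 19, 26, 5, 21]
Pass 2: Select minimum 5 at index 3, swap -> [4, 5, 26, 19, 21]
Pass 3: Select minimum 19 at index 3, swap -> [4, 5, 19, 26, 21]


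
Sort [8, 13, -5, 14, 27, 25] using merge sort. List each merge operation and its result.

Divide and conquer:
  Merge [13] + [-5] -> [-5, 13]
  Merge [8] + [-5, 13] -> [-5, 8, 13]
  Merge [27] + [25] -> [25, 27]
  Merge [14] + [25, 27] -> [14, 25, 27]
  Merge [-5, 8, 13] + [14, 25, 27] -> [-5, 8, 13, 14, 25, 27]


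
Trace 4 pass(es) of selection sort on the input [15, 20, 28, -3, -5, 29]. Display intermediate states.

Pass 1: Select minimum -5 at index 4, swap -> [-5, 20, 28, -3, 15, 29]
Pass 2: Select minimum -3 at index 3, swap -> [-5, -3, 28, 20, 15, 29]
Pass 3: Select minimum 15 at index 4, swap -> [-5, -3, 15, 20, 28, 29]
Pass 4: Select minimum 20 at index 3, swap -> [-5, -3, 15, 20, 28, 29]


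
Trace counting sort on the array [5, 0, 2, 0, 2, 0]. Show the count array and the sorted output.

Count array: [3, 0, 2, 0, 0, 1]
(count[i] = number of elements equal to i)
Cumulative count: [3, 3, 5, 5, 5, 6]
Sorted: [0, 0, 0, 2, 2, 5]


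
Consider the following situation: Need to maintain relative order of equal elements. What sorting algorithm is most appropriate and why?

Best choice: Merge sort or Insertion sort
Reason: Both are stable; quicksort and heapsort are not stable


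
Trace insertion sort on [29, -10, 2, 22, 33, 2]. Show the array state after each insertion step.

First element 29 is already 'sorted'
Insert -10: shifted 1 elements -> [-10, 29, 2, 22, 33, 2]
Insert 2: shifted 1 elements -> [-10, 2, 29, 22, 33, 2]
Insert 22: shifted 1 elements -> [-10, 2, 22, 29, 33, 2]
Insert 33: shifted 0 elements -> [-10, 2, 22, 29, 33, 2]
Insert 2: shifted 3 elements -> [-10, 2, 2, 22, 29, 33]


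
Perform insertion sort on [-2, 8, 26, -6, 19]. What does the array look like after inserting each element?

First element -2 is already 'sorted'
Insert 8: shifted 0 elements -> [-2, 8, 26, -6, 19]
Insert 26: shifted 0 elements -> [-2, 8, 26, -6, 19]
Insert -6: shifted 3 elements -> [-6, -2, 8, 26, 19]
Insert 19: shifted 1 elements -> [-6, -2, 8, 19, 26]


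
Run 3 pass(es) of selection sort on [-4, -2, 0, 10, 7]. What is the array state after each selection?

Pass 1: Select minimum -4 at index 0, swap -> [-4, -2, 0, 10, 7]
Pass 2: Select minimum -2 at index 1, swap -> [-4, -2, 0, 10, 7]
Pass 3: Select minimum 0 at index 2, swap -> [-4, -2, 0, 10, 7]


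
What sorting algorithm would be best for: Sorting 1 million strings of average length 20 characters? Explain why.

Best choice: MSD radix sort or Mergesort
Reason: MSD radix sort is a non-comparison sort that buckets the strings by successive character positions, running in time proportional to the total number of characters examined rather than O(n log n) string comparisons; mergesort is a stable O(n log n)-comparison alternative that works for arbitrary variable-length keys


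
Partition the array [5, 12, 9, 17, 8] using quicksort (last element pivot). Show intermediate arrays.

Partition 1: pivot=8 at index 1 -> [5, 8, 9, 17, 12]
Partition 2: pivot=12 at index 3 -> [5, 8, 9, 12, 17]


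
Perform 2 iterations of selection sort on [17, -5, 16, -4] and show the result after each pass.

Pass 1: Select minimum -5 at index 1, swap -> [-5, 17, 16, -4]
Pass 2: Select minimum -4 at index 3, swap -> [-5, -4, 16, 17]


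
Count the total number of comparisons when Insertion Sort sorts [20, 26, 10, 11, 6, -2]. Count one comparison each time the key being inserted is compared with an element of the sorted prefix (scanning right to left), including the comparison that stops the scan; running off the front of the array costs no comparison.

Insert 26: 20 <= 26 (stop) = 1 comparison(s) -> [20, 26, 10, 11, 6, -2]
Insert 10: 26 > 10 (shift), 20 > 10 (shift), reached front = 2 comparison(s) -> [10, 20, 26, 11, 6, -2]
Insert 11: 26 > 11 (shift), 20 > 11 (shift), 10 <= 11 (stop) = 3 comparison(s) -> [10, 11, 20, 26, 6, -2]
Insert 6: 26 > 6 (shift), 20 > 6 (shift), 11 > 6 (shift), 10 > 6 (shift), reached front = 4 comparison(s) -> [6, 10, 11, 20, 26, -2]
Insert -2: 26 > -2 (shift), 20 > -2 (shift), 11 > -2 (shift), 10 > -2 (shift), 6 > -2 (shift), reached front = 5 comparison(s) -> [-2, 6, 10, 11, 20, 26]
Total comparisons: 1 + 2 + 3 + 4 + 5 = 15


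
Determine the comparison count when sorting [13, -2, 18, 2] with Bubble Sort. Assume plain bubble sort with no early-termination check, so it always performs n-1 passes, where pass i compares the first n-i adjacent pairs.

Pass 1: compare adjacent pairs (0,1)..(2,3) = 3 comparison(s), 2 swap(s) -> [-2, 13, 2, 18]
Pass 2: compare adjacent pairs (0,1)..(1,2) = 2 comparison(s), 1 swap(s) -> [-2, 2, 13, 18]
Pass 3: compare adjacent pairs (0,1)..(0,1) = 1 comparison(s), 0 swap(s) -> [-2, 2, 13, 18]
Total comparisons: 3 + 2 + 1 = 6


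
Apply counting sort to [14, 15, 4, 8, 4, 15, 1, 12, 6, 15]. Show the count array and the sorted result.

Count array: [0, 1, 0, 0, 2, 0, 1, 0, 1, 0, 0, 0, 1, 0, 1, 3]
(count[i] = number of elements equal to i)
Cumulative count: [0, 1, 1, 1, 3, 3, 4, 4, 5, 5, 5, 5, 6, 6, 7, 10]
Sorted: [1, 4, 4, 6, 8, 12, 14, 15, 15, 15]


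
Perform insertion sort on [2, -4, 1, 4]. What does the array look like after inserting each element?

First element 2 is already 'sorted'
Insert -4: shifted 1 elements -> [-4, 2, 1, 4]
Insert 1: shifted 1 elements -> [-4, 1, 2, 4]
Insert 4: shifted 0 elements -> [-4, 1, 2, 4]


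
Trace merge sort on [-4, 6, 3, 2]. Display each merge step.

Divide and conquer:
  Merge [-4] + [6] -> [-4, 6]
  Merge [3] + [2] -> [2, 3]
  Merge [-4, 6] + [2, 3] -> [-4, 2, 3, 6]


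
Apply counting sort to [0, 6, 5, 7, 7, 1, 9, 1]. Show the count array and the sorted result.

Count array: [1, 2, 0, 0, 0, 1, 1, 2, 0, 1]
(count[i] = number of elements equal to i)
Cumulative count: [1, 3, 3, 3, 3, 4, 5, 7, 7, 8]
Sorted: [0, 1, 1, 5, 6, 7, 7, 9]


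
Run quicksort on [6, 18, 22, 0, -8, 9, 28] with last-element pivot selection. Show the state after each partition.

Partition 1: pivot=28 at index 6 -> [6, 18, 22, 0, -8, 9, 28]
Partition 2: pivot=9 at index 3 -> [6, 0, -8, 9, 22, 18, 28]
Partition 3: pivot=-8 at index 0 -> [-8, 0, 6, 9, 22, 18, 28]
Partition 4: pivot=6 at index 2 -> [-8, 0, 6, 9, 22, 18, 28]
Partition 5: pivot=18 at index 4 -> [-8, 0, 6, 9, 18, 22, 28]


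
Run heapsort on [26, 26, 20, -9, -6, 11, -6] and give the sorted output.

Build heap: [26, 26, 20, -9, -6, 11, -6]
Extract 26: [26, -6, 20, -9, -6, 11, 26]
Extract 26: [20, -6, 11, -9, -6, 26, 26]
Extract 20: [11, -6, -6, -9, 20, 26, 26]
Extract 11: [-6, -9, -6, 11, 20, 26, 26]
Extract -6: [-6, -9, -6, 11, 20, 26, 26]
Extract -6: [-9, -6, -6, 11, 20, 26, 26]


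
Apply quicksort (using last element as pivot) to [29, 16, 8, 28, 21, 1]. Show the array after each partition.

Partition 1: pivot=1 at index 0 -> [1, 16, 8, 28, 21, 29]
Partition 2: pivot=29 at index 5 -> [1, 16, 8, 28, 21, 29]
Partition 3: pivot=21 at index 3 -> [1, 16, 8, 21, 28, 29]
Partition 4: pivot=8 at index 1 -> [1, 8, 16, 21, 28, 29]


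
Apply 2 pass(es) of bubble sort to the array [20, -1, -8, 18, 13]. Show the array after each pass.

After pass 1: [-1, -8, 18, 13, 20] (4 swaps)
After pass 2: [-8, -1, 13, 18, 20] (2 swaps)
Total swaps: 6


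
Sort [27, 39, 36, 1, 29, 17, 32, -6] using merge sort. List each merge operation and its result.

Divide and conquer:
  Merge [27] + [39] -> [27, 39]
  Merge [36] + [1] -> [1, 36]
  Merge [27, 39] + [1, 36] -> [1, 27, 36, 39]
  Merge [29] + [17] -> [17, 29]
  Merge [32] + [-6] -> [-6, 32]
  Merge [17, 29] + [-6, 32] -> [-6, 17, 29, 32]
  Merge [1, 27, 36, 39] + [-6, 17, 29, 32] -> [-6, 1, 17, 27, 29, 32, 36, 39]


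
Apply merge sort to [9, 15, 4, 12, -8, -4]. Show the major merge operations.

Divide and conquer:
  Merge [15] + [4] -> [4, 15]
  Merge [9] + [4, 15] -> [4, 9, 15]
  Merge [-8] + [-4] -> [-8, -4]
  Merge [12] + [-8, -4] -> [-8, -4, 12]
  Merge [4, 9, 15] + [-8, -4, 12] -> [-8, -4, 4, 9, 12, 15]


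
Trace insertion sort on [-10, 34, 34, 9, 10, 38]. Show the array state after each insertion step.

First element -10 is already 'sorted'
Insert 34: shifted 0 elements -> [-10, 34, 34, 9, 10, 38]
Insert 34: shifted 0 elements -> [-10, 34, 34, 9, 10, 38]
Insert 9: shifted 2 elements -> [-10, 9, 34, 34, 10, 38]
Insert 10: shifted 2 elements -> [-10, 9, 10, 34, 34, 38]
Insert 38: shifted 0 elements -> [-10, 9, 10, 34, 34, 38]


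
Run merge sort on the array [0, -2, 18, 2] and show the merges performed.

Divide and conquer:
  Merge [0] + [-2] -> [-2, 0]
  Merge [18] + [2] -> [2, 18]
  Merge [-2, 0] + [2, 18] -> [-2, 0, 2, 18]


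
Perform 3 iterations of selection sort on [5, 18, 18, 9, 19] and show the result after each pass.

Pass 1: Select minimum 5 at index 0, swap -> [5, 18, 18, 9, 19]
Pass 2: Select minimum 9 at index 3, swap -> [5, 9, 18, 18, 19]
Pass 3: Select minimum 18 at index 2, swap -> [5, 9, 18, 18, 19]


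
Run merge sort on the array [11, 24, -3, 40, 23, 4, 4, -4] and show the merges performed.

Divide and conquer:
  Merge [11] + [24] -> [11, 24]
  Merge [-3] + [40] -> [-3, 40]
  Merge [11, 24] + [-3, 40] -> [-3, 11, 24, 40]
  Merge [23] + [4] -> [4, 23]
  Merge [4] + [-4] -> [-4, 4]
  Merge [4, 23] + [-4, 4] -> [-4, 4, 4, 23]
  Merge [-3, 11, 24, 40] + [-4, 4, 4, 23] -> [-4, -3, 4, 4, 11, 23, 24, 40]


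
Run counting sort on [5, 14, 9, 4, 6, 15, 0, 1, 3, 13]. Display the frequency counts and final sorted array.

Count array: [1, 1, 0, 1, 1, 1, 1, 0, 0, 1, 0, 0, 0, 1, 1, 1]
(count[i] = number of elements equal to i)
Cumulative count: [1, 2, 2, 3, 4, 5, 6, 6, 6, 7, 7, 7, 7, 8, 9, 10]
Sorted: [0, 1, 3, 4, 5, 6, 9, 13, 14, 15]


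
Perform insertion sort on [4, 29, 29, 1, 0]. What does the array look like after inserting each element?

First element 4 is already 'sorted'
Insert 29: shifted 0 elements -> [4, 29, 29, 1, 0]
Insert 29: shifted 0 elements -> [4, 29, 29, 1, 0]
Insert 1: shifted 3 elements -> [1, 4, 29, 29, 0]
Insert 0: shifted 4 elements -> [0, 1, 4, 29, 29]


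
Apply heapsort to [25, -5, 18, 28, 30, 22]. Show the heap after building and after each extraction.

Build heap: [30, 28, 22, 25, -5, 18]
Extract 30: [28, 25, 22, 18, -5, 30]
Extract 28: [25, 18, 22, -5, 28, 30]
Extract 25: [22, 18, -5, 25, 28, 30]
Extract 22: [18, -5, 22, 25, 28, 30]
Extract 18: [-5, 18, 22, 25, 28, 30]


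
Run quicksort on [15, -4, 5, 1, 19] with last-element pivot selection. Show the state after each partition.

Partition 1: pivot=19 at index 4 -> [15, -4, 5, 1, 19]
Partition 2: pivot=1 at index 1 -> [-4, 1, 5, 15, 19]
Partition 3: pivot=15 at index 3 -> [-4, 1, 5, 15, 19]


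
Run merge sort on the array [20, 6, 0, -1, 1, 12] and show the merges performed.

Divide and conquer:
  Merge [6] + [0] -> [0, 6]
  Merge [20] + [0, 6] -> [0, 6, 20]
  Merge [1] + [12] -> [1, 12]
  Merge [-1] + [1, 12] -> [-1, 1, 12]
  Merge [0, 6, 20] + [-1, 1, 12] -> [-1, 0, 1, 6, 12, 20]


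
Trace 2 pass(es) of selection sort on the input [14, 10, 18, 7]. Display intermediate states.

Pass 1: Select minimum 7 at index 3, swap -> [7, 10, 18, 14]
Pass 2: Select minimum 10 at index 1, swap -> [7, 10, 18, 14]


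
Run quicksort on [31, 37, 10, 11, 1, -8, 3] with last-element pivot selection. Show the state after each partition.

Partition 1: pivot=3 at index 2 -> [1, -8, 3, 11, 31, 37, 10]
Partition 2: pivot=-8 at index 0 -> [-8, 1, 3, 11, 31, 37, 10]
Partition 3: pivot=10 at index 3 -> [-8, 1, 3, 10, 31, 37, 11]
Partition 4: pivot=11 at index 4 -> [-8, 1, 3, 10, 11, 37, 31]
Partition 5: pivot=31 at index 5 -> [-8, 1, 3, 10, 11, 31, 37]


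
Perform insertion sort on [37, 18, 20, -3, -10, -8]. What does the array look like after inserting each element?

First element 37 is already 'sorted'
Insert 18: shifted 1 elements -> [18, 37, 20, -3, -10, -8]
Insert 20: shifted 1 elements -> [18, 20, 37, -3, -10, -8]
Insert -3: shifted 3 elements -> [-3, 18, 20, 37, -10, -8]
Insert -10: shifted 4 elements -> [-10, -3, 18, 20, 37, -8]
Insert -8: shifted 4 elements -> [-10, -8, -3, 18, 20, 37]


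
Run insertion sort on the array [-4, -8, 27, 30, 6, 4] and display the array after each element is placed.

First element -4 is already 'sorted'
Insert -8: shifted 1 elements -> [-8, -4, 27, 30, 6, 4]
Insert 27: shifted 0 elements -> [-8, -4, 27, 30, 6, 4]
Insert 30: shifted 0 elements -> [-8, -4, 27, 30, 6, 4]
Insert 6: shifted 2 elements -> [-8, -4, 6, 27, 30, 4]
Insert 4: shifted 3 elements -> [-8, -4, 4, 6, 27, 30]


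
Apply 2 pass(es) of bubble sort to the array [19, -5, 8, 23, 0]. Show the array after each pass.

After pass 1: [-5, 8, 19, 0, 23] (3 swaps)
After pass 2: [-5, 8, 0, 19, 23] (1 swaps)
Total swaps: 4


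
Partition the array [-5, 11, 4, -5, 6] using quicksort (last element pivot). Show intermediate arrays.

Partition 1: pivot=6 at index 3 -> [-5, 4, -5, 6, 11]
Partition 2: pivot=-5 at index 1 -> [-5, -5, 4, 6, 11]


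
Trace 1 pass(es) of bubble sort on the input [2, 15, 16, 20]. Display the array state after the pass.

After pass 1: [2, 15, 16, 20] (0 swaps)
Total swaps: 0


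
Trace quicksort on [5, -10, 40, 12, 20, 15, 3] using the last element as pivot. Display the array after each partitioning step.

Partition 1: pivot=3 at index 1 -> [-10, 3, 40, 12, 20, 15, 5]
Partition 2: pivot=5 at index 2 -> [-10, 3, 5, 12, 20, 15, 40]
Partition 3: pivot=40 at index 6 -> [-10, 3, 5, 12, 20, 15, 40]
Partition 4: pivot=15 at index 4 -> [-10, 3, 5, 12, 15, 20, 40]


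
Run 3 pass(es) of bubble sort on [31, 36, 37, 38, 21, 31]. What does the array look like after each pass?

After pass 1: [31, 36, 37, 21, 31, 38] (2 swaps)
After pass 2: [31, 36, 21, 31, 37, 38] (2 swaps)
After pass 3: [31, 21, 31, 36, 37, 38] (2 swaps)
Total swaps: 6


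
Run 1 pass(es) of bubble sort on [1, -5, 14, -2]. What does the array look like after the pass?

After pass 1: [-5, 1, -2, 14] (2 swaps)
Total swaps: 2


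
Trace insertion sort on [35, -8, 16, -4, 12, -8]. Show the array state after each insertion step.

First element 35 is already 'sorted'
Insert -8: shifted 1 elements -> [-8, 35, 16, -4, 12, -8]
Insert 16: shifted 1 elements -> [-8, 16, 35, -4, 12, -8]
Insert -4: shifted 2 elements -> [-8, -4, 16, 35, 12, -8]
Insert 12: shifted 2 elements -> [-8, -4, 12, 16, 35, -8]
Insert -8: shifted 4 elements -> [-8, -8, -4, 12, 16, 35]


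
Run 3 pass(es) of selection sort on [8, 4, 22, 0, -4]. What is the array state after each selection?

Pass 1: Select minimum -4 at index 4, swap -> [-4, 4, 22, 0, 8]
Pass 2: Select minimum 0 at index 3, swap -> [-4, 0, 22, 4, 8]
Pass 3: Select minimum 4 at index 3, swap -> [-4, 0, 4, 22, 8]


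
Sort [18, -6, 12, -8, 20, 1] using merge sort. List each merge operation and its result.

Divide and conquer:
  Merge [-6] + [12] -> [-6, 12]
  Merge [18] + [-6, 12] -> [-6, 12, 18]
  Merge [20] + [1] -> [1, 20]
  Merge [-8] + [1, 20] -> [-8, 1, 20]
  Merge [-6, 12, 18] + [-8, 1, 20] -> [-8, -6, 1, 12, 18, 20]


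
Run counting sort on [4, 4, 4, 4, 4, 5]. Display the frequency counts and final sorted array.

Count array: [0, 0, 0, 0, 5, 1]
(count[i] = number of elements equal to i)
Cumulative count: [0, 0, 0, 0, 5, 6]
Sorted: [4, 4, 4, 4, 4, 5]


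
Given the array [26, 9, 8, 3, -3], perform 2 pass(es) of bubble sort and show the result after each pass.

After pass 1: [9, 8, 3, -3, 26] (4 swaps)
After pass 2: [8, 3, -3, 9, 26] (3 swaps)
Total swaps: 7


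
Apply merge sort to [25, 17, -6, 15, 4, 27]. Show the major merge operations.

Divide and conquer:
  Merge [17] + [-6] -> [-6, 17]
  Merge [25] + [-6, 17] -> [-6, 17, 25]
  Merge [4] + [27] -> [4, 27]
  Merge [15] + [4, 27] -> [4, 15, 27]
  Merge [-6, 17, 25] + [4, 15, 27] -> [-6, 4, 15, 17, 25, 27]


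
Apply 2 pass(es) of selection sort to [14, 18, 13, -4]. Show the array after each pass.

Pass 1: Select minimum -4 at index 3, swap -> [-4, 18, 13, 14]
Pass 2: Select minimum 13 at index 2, swap -> [-4, 13, 18, 14]


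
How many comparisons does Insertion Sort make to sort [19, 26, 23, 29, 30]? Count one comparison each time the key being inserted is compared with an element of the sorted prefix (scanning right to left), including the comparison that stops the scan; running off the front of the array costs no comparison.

Insert 26: 19 <= 26 (stop) = 1 comparison(s) -> [19, 26, 23, 29, 30]
Insert 23: 26 > 23 (shift), 19 <= 23 (stop) = 2 comparison(s) -> [19, 23, 26, 29, 30]
Insert 29: 26 <= 29 (stop) = 1 comparison(s) -> [19, 23, 26, 29, 30]
Insert 30: 29 <= 30 (stop) = 1 comparison(s) -> [19, 23, 26, 29, 30]
Total comparisons: 1 + 2 + 1 + 1 = 5


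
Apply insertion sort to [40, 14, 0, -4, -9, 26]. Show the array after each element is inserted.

First element 40 is already 'sorted'
Insert 14: shifted 1 elements -> [14, 40, 0, -4, -9, 26]
Insert 0: shifted 2 elements -> [0, 14, 40, -4, -9, 26]
Insert -4: shifted 3 elements -> [-4, 0, 14, 40, -9, 26]
Insert -9: shifted 4 elements -> [-9, -4, 0, 14, 40, 26]
Insert 26: shifted 1 elements -> [-9, -4, 0, 14, 26, 40]


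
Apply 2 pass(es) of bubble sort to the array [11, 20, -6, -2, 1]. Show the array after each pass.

After pass 1: [11, -6, -2, 1, 20] (3 swaps)
After pass 2: [-6, -2, 1, 11, 20] (3 swaps)
Total swaps: 6


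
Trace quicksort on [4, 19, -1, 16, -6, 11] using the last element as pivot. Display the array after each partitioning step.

Partition 1: pivot=11 at index 3 -> [4, -1, -6, 11, 19, 16]
Partition 2: pivot=-6 at index 0 -> [-6, -1, 4, 11, 19, 16]
Partition 3: pivot=4 at index 2 -> [-6, -1, 4, 11, 19, 16]
Partition 4: pivot=16 at index 4 -> [-6, -1, 4, 11, 16, 19]


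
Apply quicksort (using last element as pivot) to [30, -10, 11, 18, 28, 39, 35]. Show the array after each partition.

Partition 1: pivot=35 at index 5 -> [30, -10, 11, 18, 28, 35, 39]
Partition 2: pivot=28 at index 3 -> [-10, 11, 18, 28, 30, 35, 39]
Partition 3: pivot=18 at index 2 -> [-10, 11, 18, 28, 30, 35, 39]
Partition 4: pivot=11 at index 1 -> [-10, 11, 18, 28, 30, 35, 39]


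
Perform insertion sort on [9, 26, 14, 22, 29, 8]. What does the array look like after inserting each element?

First element 9 is already 'sorted'
Insert 26: shifted 0 elements -> [9, 26, 14, 22, 29, 8]
Insert 14: shifted 1 elements -> [9, 14, 26, 22, 29, 8]
Insert 22: shifted 1 elements -> [9, 14, 22, 26, 29, 8]
Insert 29: shifted 0 elements -> [9, 14, 22, 26, 29, 8]
Insert 8: shifted 5 elements -> [8, 9, 14, 22, 26, 29]


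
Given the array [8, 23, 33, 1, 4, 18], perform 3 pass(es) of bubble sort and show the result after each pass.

After pass 1: [8, 23, 1, 4, 18, 33] (3 swaps)
After pass 2: [8, 1, 4, 18, 23, 33] (3 swaps)
After pass 3: [1, 4, 8, 18, 23, 33] (2 swaps)
Total swaps: 8


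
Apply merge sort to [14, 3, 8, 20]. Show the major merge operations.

Divide and conquer:
  Merge [14] + [3] -> [3, 14]
  Merge [8] + [20] -> [8, 20]
  Merge [3, 14] + [8, 20] -> [3, 8, 14, 20]


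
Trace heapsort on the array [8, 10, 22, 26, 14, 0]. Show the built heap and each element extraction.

Build heap: [26, 14, 22, 10, 8, 0]
Extract 26: [22, 14, 0, 10, 8, 26]
Extract 22: [14, 10, 0, 8, 22, 26]
Extract 14: [10, 8, 0, 14, 22, 26]
Extract 10: [8, 0, 10, 14, 22, 26]
Extract 8: [0, 8, 10, 14, 22, 26]


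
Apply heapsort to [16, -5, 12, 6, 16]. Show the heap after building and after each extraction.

Build heap: [16, 16, 12, 6, -5]
Extract 16: [16, 6, 12, -5, 16]
Extract 16: [12, 6, -5, 16, 16]
Extract 12: [6, -5, 12, 16, 16]
Extract 6: [-5, 6, 12, 16, 16]


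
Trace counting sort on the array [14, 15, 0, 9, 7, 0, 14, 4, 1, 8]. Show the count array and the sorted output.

Count array: [2, 1, 0, 0, 1, 0, 0, 1, 1, 1, 0, 0, 0, 0, 2, 1]
(count[i] = number of elements equal to i)
Cumulative count: [2, 3, 3, 3, 4, 4, 4, 5, 6, 7, 7, 7, 7, 7, 9, 10]
Sorted: [0, 0, 1, 4, 7, 8, 9, 14, 14, 15]


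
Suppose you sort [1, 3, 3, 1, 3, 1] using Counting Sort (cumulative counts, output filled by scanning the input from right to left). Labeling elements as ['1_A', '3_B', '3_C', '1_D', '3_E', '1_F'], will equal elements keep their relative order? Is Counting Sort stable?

Trace Counting Sort on the labeled array (the key is the number; the letter only tracks identity):
  Counts for values 0..3: [0, 3, 0, 3]
  Cumulative counts: [0, 3, 3, 6]
  Scan right to left: place 1_F at output index 2
  Scan right to left: place 3_E at output index 5
  Scan right to left: place 1_D at output index 1
  Scan right to left: place 3_C at output index 4
  Scan right to left: place 3_B at output index 3
  Scan right to left: place 1_A at output index 0
  Output: [1_A, 1_D, 1_F, 3_B, 3_C, 3_E]
Equal keys:
  value 1: originally 1_A, 1_D, 1_F; after sorting 1_A, 1_D, 1_F -> order preserved
  value 3: originally 3_B, 3_C, 3_E; after sorting 3_B, 3_C, 3_E -> order preserved
All equal keys kept their original relative order. Counting Sort is stable: scanning the input right to left with decreasing cumulative counts places later duplicates at later output positions.
Answer: Stable


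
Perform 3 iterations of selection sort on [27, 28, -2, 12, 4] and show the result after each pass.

Pass 1: Select minimum -2 at index 2, swap -> [-2, 28, 27, 12, 4]
Pass 2: Select minimum 4 at index 4, swap -> [-2, 4, 27, 12, 28]
Pass 3: Select minimum 12 at index 3, swap -> [-2, 4, 12, 27, 28]


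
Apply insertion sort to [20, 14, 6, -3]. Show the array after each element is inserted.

First element 20 is already 'sorted'
Insert 14: shifted 1 elements -> [14, 20, 6, -3]
Insert 6: shifted 2 elements -> [6, 14, 20, -3]
Insert -3: shifted 3 elements -> [-3, 6, 14, 20]


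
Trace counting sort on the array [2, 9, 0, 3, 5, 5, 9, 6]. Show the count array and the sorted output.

Count array: [1, 0, 1, 1, 0, 2, 1, 0, 0, 2]
(count[i] = number of elements equal to i)
Cumulative count: [1, 1, 2, 3, 3, 5, 6, 6, 6, 8]
Sorted: [0, 2, 3, 5, 5, 6, 9, 9]


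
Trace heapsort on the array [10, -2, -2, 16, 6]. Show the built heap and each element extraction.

Build heap: [16, 10, -2, -2, 6]
Extract 16: [10, 6, -2, -2, 16]
Extract 10: [6, -2, -2, 10, 16]
Extract 6: [-2, -2, 6, 10, 16]
Extract -2: [-2, -2, 6, 10, 16]


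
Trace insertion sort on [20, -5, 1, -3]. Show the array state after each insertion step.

First element 20 is already 'sorted'
Insert -5: shifted 1 elements -> [-5, 20, 1, -3]
Insert 1: shifted 1 elements -> [-5, 1, 20, -3]
Insert -3: shifted 2 elements -> [-5, -3, 1, 20]


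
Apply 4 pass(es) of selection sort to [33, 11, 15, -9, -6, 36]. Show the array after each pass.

Pass 1: Select minimum -9 at index 3, swap -> [-9, 11, 15, 33, -6, 36]
Pass 2: Select minimum -6 at index 4, swap -> [-9, -6, 15, 33, 11, 36]
Pass 3: Select minimum 11 at index 4, swap -> [-9, -6, 11, 33, 15, 36]
Pass 4: Select minimum 15 at index 4, swap -> [-9, -6, 11, 15, 33, 36]


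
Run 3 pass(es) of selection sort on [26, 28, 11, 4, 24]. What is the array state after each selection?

Pass 1: Select minimum 4 at index 3, swap -> [4, 28, 11, 26, 24]
Pass 2: Select minimum 11 at index 2, swap -> [4, 11, 28, 26, 24]
Pass 3: Select minimum 24 at index 4, swap -> [4, 11, 24, 26, 28]


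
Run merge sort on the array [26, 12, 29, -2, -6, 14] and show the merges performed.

Divide and conquer:
  Merge [12] + [29] -> [12, 29]
  Merge [26] + [12, 29] -> [12, 26, 29]
  Merge [-6] + [14] -> [-6, 14]
  Merge [-2] + [-6, 14] -> [-6, -2, 14]
  Merge [12, 26, 29] + [-6, -2, 14] -> [-6, -2, 12, 14, 26, 29]


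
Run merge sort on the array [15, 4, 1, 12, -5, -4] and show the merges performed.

Divide and conquer:
  Merge [4] + [1] -> [1, 4]
  Merge [15] + [1, 4] -> [1, 4, 15]
  Merge [-5] + [-4] -> [-5, -4]
  Merge [12] + [-5, -4] -> [-5, -4, 12]
  Merge [1, 4, 15] + [-5, -4, 12] -> [-5, -4, 1, 4, 12, 15]


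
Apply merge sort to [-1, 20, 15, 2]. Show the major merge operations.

Divide and conquer:
  Merge [-1] + [20] -> [-1, 20]
  Merge [15] + [2] -> [2, 15]
  Merge [-1, 20] + [2, 15] -> [-1, 2, 15, 20]


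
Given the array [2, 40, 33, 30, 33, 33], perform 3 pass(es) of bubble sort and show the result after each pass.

After pass 1: [2, 33, 30, 33, 33, 40] (4 swaps)
After pass 2: [2, 30, 33, 33, 33, 40] (1 swaps)
After pass 3: [2, 30, 33, 33, 33, 40] (0 swaps)
Total swaps: 5


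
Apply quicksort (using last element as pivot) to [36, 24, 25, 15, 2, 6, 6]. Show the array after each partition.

Partition 1: pivot=6 at index 2 -> [2, 6, 6, 15, 36, 24, 25]
Partition 2: pivot=6 at index 1 -> [2, 6, 6, 15, 36, 24, 25]
Partition 3: pivot=25 at index 5 -> [2, 6, 6, 15, 24, 25, 36]
Partition 4: pivot=24 at index 4 -> [2, 6, 6, 15, 24, 25, 36]


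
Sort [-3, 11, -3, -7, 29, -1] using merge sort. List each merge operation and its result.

Divide and conquer:
  Merge [11] + [-3] -> [-3, 11]
  Merge [-3] + [-3, 11] -> [-3, -3, 11]
  Merge [29] + [-1] -> [-1, 29]
  Merge [-7] + [-1, 29] -> [-7, -1, 29]
  Merge [-3, -3, 11] + [-7, -1, 29] -> [-7, -3, -3, -1, 11, 29]


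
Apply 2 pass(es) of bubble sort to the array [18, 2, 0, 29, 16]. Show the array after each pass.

After pass 1: [2, 0, 18, 16, 29] (3 swaps)
After pass 2: [0, 2, 16, 18, 29] (2 swaps)
Total swaps: 5
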